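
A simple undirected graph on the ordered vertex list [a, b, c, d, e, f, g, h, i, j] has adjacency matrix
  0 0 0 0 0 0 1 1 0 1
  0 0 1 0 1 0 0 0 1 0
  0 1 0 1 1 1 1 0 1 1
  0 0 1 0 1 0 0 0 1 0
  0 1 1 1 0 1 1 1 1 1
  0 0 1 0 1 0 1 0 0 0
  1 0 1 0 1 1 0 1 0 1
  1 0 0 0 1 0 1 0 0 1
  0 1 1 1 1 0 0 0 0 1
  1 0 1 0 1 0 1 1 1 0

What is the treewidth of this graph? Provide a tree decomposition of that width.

Treewidth 3.
One optimal decomposition is:
Bags: B1 = {c, e, i, j}  B2 = {c, e, g, j}  B3 = {b, c, e, i}  B4 = {e, g, h, j}  B5 = {c, e, f, g}  B6 = {c, d, e, i}  B7 = {a, g, h, j}
Tree: B1–B2, B1–B3, B2–B4, B2–B5, B1–B6, B4–B7

Each bag holds 4 vertices, so the decomposition has width 3, which upper-bounds the treewidth. Conversely, {e, g, h, j} is a clique of size 4, and the vertices of any clique must share a bag in every tree decomposition; so some bag has ≥ 4 vertices and tw(G) ≥ 3. Hence tw(G) = 3 exactly.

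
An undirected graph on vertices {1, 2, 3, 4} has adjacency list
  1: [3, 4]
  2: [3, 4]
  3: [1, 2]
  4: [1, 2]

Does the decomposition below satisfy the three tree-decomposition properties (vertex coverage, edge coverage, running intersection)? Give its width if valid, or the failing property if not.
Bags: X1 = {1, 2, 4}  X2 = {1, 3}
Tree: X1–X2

A tree decomposition must satisfy three properties: every vertex lies in some bag; for every edge, both endpoints lie together in some bag; and for every vertex, the bags containing it form a connected subtree. Here edge (2,3) lies in no bag, so the decomposition is invalid.

No — edge (2,3) lies in no bag.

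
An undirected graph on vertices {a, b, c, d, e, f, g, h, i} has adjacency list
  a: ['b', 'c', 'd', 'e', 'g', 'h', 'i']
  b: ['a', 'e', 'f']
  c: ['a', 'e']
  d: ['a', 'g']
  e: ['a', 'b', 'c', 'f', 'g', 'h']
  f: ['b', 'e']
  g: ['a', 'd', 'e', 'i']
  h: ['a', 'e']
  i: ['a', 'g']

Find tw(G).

A width-2 tree decomposition is:
Bags: B1 = {a, b, e}  B2 = {a, e, g}  B3 = {b, e, f}  B4 = {a, d, g}  B5 = {a, c, e}  B6 = {a, e, h}  B7 = {a, g, i}
Tree: B1–B2, B1–B3, B2–B4, B2–B5, B5–B6, B2–B7
Each bag holds 3 vertices, so the decomposition has width 2, which upper-bounds the treewidth. For the lower bound, the 3 vertices {a, d, g} are pairwise adjacent, and any tree decomposition puts a clique entirely inside one bag — forcing width ≥ 2. Therefore the treewidth is 2.

2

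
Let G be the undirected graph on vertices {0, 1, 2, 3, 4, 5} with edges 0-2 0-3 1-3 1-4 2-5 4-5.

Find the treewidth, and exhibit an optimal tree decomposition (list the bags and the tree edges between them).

Treewidth 2.
One such decomposition:
Bags: B1 = {2, 4, 5}  B2 = {1, 2, 4}  B3 = {1, 2, 3}  B4 = {0, 2, 3}
Tree: B1–B2, B2–B3, B3–B4

The largest bag has 3 vertices, giving width 2; this decomposition certifies tw(G) ≤ 2. Since 2–5–4–1–3–0–2 is a cycle in G, G is not acyclic. Forests are exactly the graphs of treewidth ≤ 1, so tw(G) ≥ 2. The upper and lower bounds meet at 2, so that is the treewidth.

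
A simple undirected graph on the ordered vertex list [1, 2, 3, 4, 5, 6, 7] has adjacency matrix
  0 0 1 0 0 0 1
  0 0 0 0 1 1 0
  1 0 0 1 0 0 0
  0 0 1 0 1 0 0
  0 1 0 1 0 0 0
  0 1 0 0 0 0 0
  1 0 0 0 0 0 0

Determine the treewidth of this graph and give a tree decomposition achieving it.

Treewidth 1.
Bags: B1 = {1, 7}  B2 = {1, 3}  B3 = {3, 4}  B4 = {4, 5}  B5 = {2, 5}  B6 = {2, 6}
Tree: B1–B2, B2–B3, B3–B4, B4–B5, B5–B6

Each bag holds 2 vertices, so the decomposition has width 1, which upper-bounds the treewidth. Any graph with an edge has treewidth ≥ 1, and G has the edge 7–1. Hence tw(G) = 1 exactly.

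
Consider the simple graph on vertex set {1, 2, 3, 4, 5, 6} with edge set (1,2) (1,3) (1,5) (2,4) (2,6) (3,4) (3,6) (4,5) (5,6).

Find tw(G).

A width-3 tree decomposition is:
Bags: B1 = {2, 3, 5, 6}  B2 = {2, 3, 4, 5}  B3 = {1, 2, 3, 5}
Tree: B1–B2, B2–B3
Each bag holds 4 vertices, so the decomposition has width 3, which upper-bounds the treewidth. For the lower bound: the 4 vertex sets {5,6}, {3,4}, {2}, {1} are disjoint, each induces a connected subgraph, and every pair is joined by at least one edge of G. Contracting each set to a single vertex therefore yields K_{4} as a minor, and since treewidth is minor-monotone, tw(G) ≥ tw(K_{4}) = 3. Combining the bounds, tw(G) = 3.

3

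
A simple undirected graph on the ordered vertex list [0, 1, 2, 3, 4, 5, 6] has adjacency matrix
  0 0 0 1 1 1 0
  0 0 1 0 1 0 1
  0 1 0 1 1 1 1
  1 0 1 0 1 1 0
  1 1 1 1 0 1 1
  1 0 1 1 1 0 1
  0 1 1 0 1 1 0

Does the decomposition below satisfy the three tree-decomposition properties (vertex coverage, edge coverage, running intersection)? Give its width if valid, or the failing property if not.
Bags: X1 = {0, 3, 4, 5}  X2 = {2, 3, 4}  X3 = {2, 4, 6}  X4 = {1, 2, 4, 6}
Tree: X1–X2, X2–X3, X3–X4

No — edge (5,2) lies in no bag.

A tree decomposition must satisfy three properties: every vertex lies in some bag; for every edge, both endpoints lie together in some bag; and for every vertex, the bags containing it form a connected subtree. Here edge (5,2) lies in no bag, so the decomposition is invalid.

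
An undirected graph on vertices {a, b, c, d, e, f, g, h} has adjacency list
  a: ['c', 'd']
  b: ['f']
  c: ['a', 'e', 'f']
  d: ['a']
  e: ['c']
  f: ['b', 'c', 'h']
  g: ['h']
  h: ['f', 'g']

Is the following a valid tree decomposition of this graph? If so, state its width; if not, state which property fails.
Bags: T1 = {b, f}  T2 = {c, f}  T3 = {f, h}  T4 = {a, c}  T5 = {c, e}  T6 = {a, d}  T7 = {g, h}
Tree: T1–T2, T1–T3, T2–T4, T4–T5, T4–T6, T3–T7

Yes; width 1.

Every vertex of G appears in some bag (union = {a, b, c, d, e, f, g, h}); every edge is covered by a bag; and for each vertex v the set of bags containing v is connected in the bag tree. The decomposition is therefore valid. The largest bag has 2 vertices, so the width is 1.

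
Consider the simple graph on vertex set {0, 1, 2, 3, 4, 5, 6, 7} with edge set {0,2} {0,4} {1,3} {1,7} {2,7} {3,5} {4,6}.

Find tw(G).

A width-1 tree decomposition is:
Bags: B1 = {4, 6}  B2 = {0, 4}  B3 = {0, 2}  B4 = {2, 7}  B5 = {1, 7}  B6 = {1, 3}  B7 = {3, 5}
Tree: B1–B2, B2–B3, B3–B4, B4–B5, B5–B6, B6–B7
Each bag holds 2 vertices, so the decomposition has width 1, which upper-bounds the treewidth. G has an edge, so its treewidth is at least 1. The upper and lower bounds meet at 1, so that is the treewidth.

1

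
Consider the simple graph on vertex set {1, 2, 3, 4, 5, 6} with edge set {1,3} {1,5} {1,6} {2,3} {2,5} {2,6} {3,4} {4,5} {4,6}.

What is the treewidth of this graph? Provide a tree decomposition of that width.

Each bag holds 4 vertices, so the decomposition has width 3, which upper-bounds the treewidth. For the lower bound: the 4 vertex sets {4,5}, {1,3}, {2}, {6} are disjoint, each induces a connected subgraph, and every pair is joined by at least one edge of G. Contracting each set to a single vertex therefore yields K_{4} as a minor, and since treewidth is minor-monotone, tw(G) ≥ tw(K_{4}) = 3. The upper and lower bounds meet at 3, so that is the treewidth.

Treewidth 3.
Bags: B1 = {1, 2, 4, 5}  B2 = {1, 2, 3, 4}  B3 = {1, 2, 4, 6}
Tree: B1–B2, B2–B3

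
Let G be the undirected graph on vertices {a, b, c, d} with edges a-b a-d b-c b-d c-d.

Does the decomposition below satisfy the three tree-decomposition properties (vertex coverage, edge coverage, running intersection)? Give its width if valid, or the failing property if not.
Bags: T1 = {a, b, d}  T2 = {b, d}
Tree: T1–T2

No — vertex c appears in no bag.

A tree decomposition must satisfy three properties: every vertex lies in some bag; for every edge, both endpoints lie together in some bag; and for every vertex, the bags containing it form a connected subtree. Here vertex c appears in no bag, so the decomposition is invalid.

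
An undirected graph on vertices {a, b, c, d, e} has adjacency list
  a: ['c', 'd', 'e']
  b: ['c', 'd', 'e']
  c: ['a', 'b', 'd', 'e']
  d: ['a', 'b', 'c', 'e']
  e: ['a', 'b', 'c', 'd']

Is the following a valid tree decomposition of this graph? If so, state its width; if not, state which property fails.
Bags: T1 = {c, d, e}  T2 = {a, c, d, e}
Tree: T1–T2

No — vertex b appears in no bag.

A tree decomposition must satisfy three properties: every vertex lies in some bag; for every edge, both endpoints lie together in some bag; and for every vertex, the bags containing it form a connected subtree. Here vertex b appears in no bag, so the decomposition is invalid.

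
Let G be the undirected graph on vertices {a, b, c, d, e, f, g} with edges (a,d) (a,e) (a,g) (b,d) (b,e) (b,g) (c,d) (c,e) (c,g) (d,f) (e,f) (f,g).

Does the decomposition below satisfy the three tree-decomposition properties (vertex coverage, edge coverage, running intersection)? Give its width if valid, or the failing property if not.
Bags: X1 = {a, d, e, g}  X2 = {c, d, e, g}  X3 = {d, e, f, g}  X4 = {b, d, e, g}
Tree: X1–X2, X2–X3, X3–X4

Yes; width 3.

Every vertex of G appears in some bag (union = {a, b, c, d, e, f, g}); every edge is covered by a bag; and for each vertex v the set of bags containing v is connected in the bag tree. The decomposition is therefore valid. The largest bag has 4 vertices, so the width is 3.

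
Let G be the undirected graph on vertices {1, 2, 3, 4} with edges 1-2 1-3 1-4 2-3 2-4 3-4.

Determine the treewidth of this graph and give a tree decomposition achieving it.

With just one bag of size 4, the width is 4 − 1 = 3, so tw(G) ≤ 3. Conversely, {1, 2, 3, 4} is a clique of size 4, and the vertices of any clique must share a bag in every tree decomposition; so some bag has ≥ 4 vertices and tw(G) ≥ 3. Combining the bounds, tw(G) = 3.

Treewidth 3.
One optimal decomposition is:
Bags: B1 = {1, 2, 3, 4}
Tree: (single bag)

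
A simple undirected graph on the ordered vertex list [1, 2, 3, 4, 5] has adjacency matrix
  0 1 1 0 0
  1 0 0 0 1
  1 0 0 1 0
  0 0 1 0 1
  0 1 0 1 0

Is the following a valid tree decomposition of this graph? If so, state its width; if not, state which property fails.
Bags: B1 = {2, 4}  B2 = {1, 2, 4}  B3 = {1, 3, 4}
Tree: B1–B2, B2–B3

A tree decomposition must satisfy three properties: every vertex lies in some bag; for every edge, both endpoints lie together in some bag; and for every vertex, the bags containing it form a connected subtree. Here vertex 5 appears in no bag, so the decomposition is invalid.

No — vertex 5 appears in no bag.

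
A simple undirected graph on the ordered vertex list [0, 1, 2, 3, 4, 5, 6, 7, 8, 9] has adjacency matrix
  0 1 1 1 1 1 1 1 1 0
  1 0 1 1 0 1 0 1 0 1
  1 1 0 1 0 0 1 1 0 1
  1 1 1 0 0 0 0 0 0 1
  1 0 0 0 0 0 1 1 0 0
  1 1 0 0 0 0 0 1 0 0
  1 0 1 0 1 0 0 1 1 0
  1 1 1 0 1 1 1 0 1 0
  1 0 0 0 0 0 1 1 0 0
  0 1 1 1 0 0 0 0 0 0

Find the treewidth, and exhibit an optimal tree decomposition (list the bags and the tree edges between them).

The largest bag has 4 vertices, giving width 3; this decomposition certifies tw(G) ≤ 3. On the other hand G contains the 4-clique {0, 1, 2, 3}. A clique must lie in a single bag of any decomposition, so no decomposition can have width below 3. Therefore the treewidth is 3.

Treewidth 3.
One such decomposition:
Bags: B1 = {0, 1, 2, 3}  B2 = {0, 1, 2, 7}  B3 = {0, 2, 6, 7}  B4 = {0, 6, 7, 8}  B5 = {1, 2, 3, 9}  B6 = {0, 1, 5, 7}  B7 = {0, 4, 6, 7}
Tree: B1–B2, B2–B3, B3–B4, B1–B5, B2–B6, B4–B7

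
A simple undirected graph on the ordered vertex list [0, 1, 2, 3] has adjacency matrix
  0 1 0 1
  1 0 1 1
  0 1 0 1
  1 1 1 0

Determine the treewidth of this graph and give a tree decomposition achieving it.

The largest bag has 3 vertices, giving width 2; this decomposition certifies tw(G) ≤ 2. For the lower bound, the 3 vertices {0, 1, 3} are pairwise adjacent, and any tree decomposition puts a clique entirely inside one bag — forcing width ≥ 2. Hence tw(G) = 2 exactly.

Treewidth 2.
One such decomposition:
Bags: B1 = {1, 2, 3}  B2 = {0, 1, 3}
Tree: B1–B2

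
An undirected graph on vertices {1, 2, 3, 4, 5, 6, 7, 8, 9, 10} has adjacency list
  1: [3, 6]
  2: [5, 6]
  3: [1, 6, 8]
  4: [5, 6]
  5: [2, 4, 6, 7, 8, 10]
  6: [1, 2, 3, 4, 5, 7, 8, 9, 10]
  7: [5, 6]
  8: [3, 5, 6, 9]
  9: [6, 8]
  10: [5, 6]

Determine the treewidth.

2

A width-2 tree decomposition is:
Bags: B1 = {2, 5, 6}  B2 = {4, 5, 6}  B3 = {5, 6, 8}  B4 = {6, 8, 9}  B5 = {3, 6, 8}  B6 = {1, 3, 6}  B7 = {5, 6, 10}  B8 = {5, 6, 7}
Tree: B1–B2, B2–B3, B3–B4, B4–B5, B5–B6, B2–B7, B7–B8
Every bag has size at most 3, so the width is 3 − 1 = 2 and tw(G) ≤ 2. On the other hand G contains the 3-clique {1, 3, 6}. A clique must lie in a single bag of any decomposition, so no decomposition can have width below 2. Therefore the treewidth is 2.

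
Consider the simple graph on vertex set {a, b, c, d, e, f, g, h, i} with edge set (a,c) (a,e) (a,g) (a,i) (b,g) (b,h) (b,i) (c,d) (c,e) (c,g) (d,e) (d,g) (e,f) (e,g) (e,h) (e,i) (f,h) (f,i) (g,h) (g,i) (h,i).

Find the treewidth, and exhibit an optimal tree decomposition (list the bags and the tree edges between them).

The largest bag has 4 vertices, giving width 3; this decomposition certifies tw(G) ≤ 3. Conversely, {c, d, e, g} is a clique of size 4, and the vertices of any clique must share a bag in every tree decomposition; so some bag has ≥ 4 vertices and tw(G) ≥ 3. The upper and lower bounds meet at 3, so that is the treewidth.

Treewidth 3.
One optimal decomposition is:
Bags: B1 = {a, e, g, i}  B2 = {a, c, e, g}  B3 = {e, g, h, i}  B4 = {e, f, h, i}  B5 = {c, d, e, g}  B6 = {b, g, h, i}
Tree: B1–B2, B1–B3, B3–B4, B2–B5, B3–B6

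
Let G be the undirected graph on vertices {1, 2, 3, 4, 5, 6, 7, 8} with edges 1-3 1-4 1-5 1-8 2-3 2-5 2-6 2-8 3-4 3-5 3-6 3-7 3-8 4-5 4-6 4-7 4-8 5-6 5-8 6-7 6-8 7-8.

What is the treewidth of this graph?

A width-4 tree decomposition is:
Bags: B1 = {2, 3, 5, 6, 8}  B2 = {3, 4, 5, 6, 8}  B3 = {1, 3, 4, 5, 8}  B4 = {3, 4, 6, 7, 8}
Tree: B1–B2, B2–B3, B2–B4
The largest bag has 5 vertices, giving width 4; this decomposition certifies tw(G) ≤ 4. For the lower bound, the 5 vertices {2, 3, 5, 6, 8} are pairwise adjacent, and any tree decomposition puts a clique entirely inside one bag — forcing width ≥ 4. The upper and lower bounds meet at 4, so that is the treewidth.

4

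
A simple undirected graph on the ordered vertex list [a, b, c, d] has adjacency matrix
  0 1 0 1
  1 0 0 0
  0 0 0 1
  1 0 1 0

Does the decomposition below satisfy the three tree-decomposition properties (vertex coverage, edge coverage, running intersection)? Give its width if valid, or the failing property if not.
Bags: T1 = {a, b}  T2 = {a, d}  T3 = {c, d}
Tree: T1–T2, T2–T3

Checking the three conditions: (i) the bags cover all of {a, b, c, d}; (ii) for each edge, some bag contains both endpoints; (iii) the bags containing any fixed vertex form a subtree. All hold, so the decomposition is valid with width 2 − 1 = 1.

Yes; width 1.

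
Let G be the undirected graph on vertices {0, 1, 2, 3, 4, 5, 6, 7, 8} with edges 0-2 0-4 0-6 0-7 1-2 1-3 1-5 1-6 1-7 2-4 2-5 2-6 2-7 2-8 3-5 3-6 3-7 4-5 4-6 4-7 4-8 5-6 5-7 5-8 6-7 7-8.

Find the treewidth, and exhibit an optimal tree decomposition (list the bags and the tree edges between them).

The largest bag has 5 vertices, giving width 4; this decomposition certifies tw(G) ≤ 4. For the lower bound, the 5 vertices {1, 2, 5, 6, 7} are pairwise adjacent, and any tree decomposition puts a clique entirely inside one bag — forcing width ≥ 4. Combining the bounds, tw(G) = 4.

Treewidth 4.
Bags: B1 = {1, 2, 5, 6, 7}  B2 = {2, 4, 5, 6, 7}  B3 = {2, 4, 5, 7, 8}  B4 = {0, 2, 4, 6, 7}  B5 = {1, 3, 5, 6, 7}
Tree: B1–B2, B2–B3, B2–B4, B1–B5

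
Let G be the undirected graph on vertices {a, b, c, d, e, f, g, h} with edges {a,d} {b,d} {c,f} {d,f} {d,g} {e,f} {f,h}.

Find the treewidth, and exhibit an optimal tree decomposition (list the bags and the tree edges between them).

Each bag holds 2 vertices, so the decomposition has width 1, which upper-bounds the treewidth. G has an edge, so its treewidth is at least 1. Therefore the treewidth is 1.

Treewidth 1.
One such decomposition:
Bags: B1 = {d, g}  B2 = {d, f}  B3 = {f, h}  B4 = {a, d}  B5 = {c, f}  B6 = {b, d}  B7 = {e, f}
Tree: B1–B2, B2–B3, B2–B4, B3–B5, B2–B6, B5–B7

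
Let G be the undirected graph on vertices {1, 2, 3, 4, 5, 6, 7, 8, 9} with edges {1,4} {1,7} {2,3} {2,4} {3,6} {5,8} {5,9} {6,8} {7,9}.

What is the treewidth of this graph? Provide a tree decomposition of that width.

The largest bag has 3 vertices, giving width 2; this decomposition certifies tw(G) ≤ 2. The edges 3–2–4–1–7–9–5–8–6–3 form a cycle, so G is not a tree and its treewidth is at least 2. The upper and lower bounds meet at 2, so that is the treewidth.

Treewidth 2.
One such decomposition:
Bags: B1 = {2, 3, 4}  B2 = {1, 3, 4}  B3 = {1, 3, 7}  B4 = {3, 7, 9}  B5 = {3, 5, 9}  B6 = {3, 5, 8}  B7 = {3, 6, 8}
Tree: B1–B2, B2–B3, B3–B4, B4–B5, B5–B6, B6–B7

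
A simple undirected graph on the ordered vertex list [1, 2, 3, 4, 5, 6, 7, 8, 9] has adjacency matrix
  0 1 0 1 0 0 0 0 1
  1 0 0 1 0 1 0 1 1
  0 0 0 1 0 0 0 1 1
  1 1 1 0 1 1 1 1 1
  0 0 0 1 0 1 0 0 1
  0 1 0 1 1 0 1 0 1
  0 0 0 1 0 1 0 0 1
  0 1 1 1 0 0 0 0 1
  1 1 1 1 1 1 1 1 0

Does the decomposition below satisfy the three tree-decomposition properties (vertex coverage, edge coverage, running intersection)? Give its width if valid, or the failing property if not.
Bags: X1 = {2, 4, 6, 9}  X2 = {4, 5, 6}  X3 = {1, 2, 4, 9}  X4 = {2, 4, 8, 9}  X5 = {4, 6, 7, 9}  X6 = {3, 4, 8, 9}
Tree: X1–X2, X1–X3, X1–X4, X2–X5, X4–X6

No — edge (9,5) lies in no bag.

A tree decomposition must satisfy three properties: every vertex lies in some bag; for every edge, both endpoints lie together in some bag; and for every vertex, the bags containing it form a connected subtree. Here edge (9,5) lies in no bag, so the decomposition is invalid.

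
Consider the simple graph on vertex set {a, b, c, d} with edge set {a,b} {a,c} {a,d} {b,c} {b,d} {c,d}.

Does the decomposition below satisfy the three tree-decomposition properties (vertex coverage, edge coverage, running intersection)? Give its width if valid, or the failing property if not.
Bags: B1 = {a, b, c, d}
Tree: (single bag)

Yes; width 3.

Every vertex of G appears in some bag (union = {a, b, c, d}); every edge is covered by a bag; and for each vertex v the set of bags containing v is connected in the bag tree. The decomposition is therefore valid. The largest bag has 4 vertices, so the width is 3.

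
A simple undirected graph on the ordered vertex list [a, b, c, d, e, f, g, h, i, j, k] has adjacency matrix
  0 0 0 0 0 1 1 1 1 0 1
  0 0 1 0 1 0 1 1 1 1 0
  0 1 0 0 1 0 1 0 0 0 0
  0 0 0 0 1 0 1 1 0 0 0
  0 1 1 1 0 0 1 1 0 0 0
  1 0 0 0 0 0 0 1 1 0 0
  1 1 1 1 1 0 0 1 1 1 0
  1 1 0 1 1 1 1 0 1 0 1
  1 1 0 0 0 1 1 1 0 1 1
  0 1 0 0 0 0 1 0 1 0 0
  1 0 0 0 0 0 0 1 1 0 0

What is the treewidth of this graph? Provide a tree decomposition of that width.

Treewidth 3.
One such decomposition:
Bags: B1 = {b, e, g, h}  B2 = {b, c, e, g}  B3 = {b, g, h, i}  B4 = {a, g, h, i}  B5 = {d, e, g, h}  B6 = {a, f, h, i}  B7 = {a, h, i, k}  B8 = {b, g, i, j}
Tree: B1–B2, B1–B3, B3–B4, B1–B5, B4–B6, B6–B7, B3–B8

Each bag holds 4 vertices, so the decomposition has width 3, which upper-bounds the treewidth. For the lower bound, the 4 vertices {b, g, i, j} are pairwise adjacent, and any tree decomposition puts a clique entirely inside one bag — forcing width ≥ 3. Combining the bounds, tw(G) = 3.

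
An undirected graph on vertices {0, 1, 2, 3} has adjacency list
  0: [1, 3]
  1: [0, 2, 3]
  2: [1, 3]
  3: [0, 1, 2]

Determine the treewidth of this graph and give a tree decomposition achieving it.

The largest bag has 3 vertices, giving width 2; this decomposition certifies tw(G) ≤ 2. Conversely, {0, 1, 3} is a clique of size 3, and the vertices of any clique must share a bag in every tree decomposition; so some bag has ≥ 3 vertices and tw(G) ≥ 2. Therefore the treewidth is 2.

Treewidth 2.
Bags: B1 = {0, 1, 3}  B2 = {1, 2, 3}
Tree: B1–B2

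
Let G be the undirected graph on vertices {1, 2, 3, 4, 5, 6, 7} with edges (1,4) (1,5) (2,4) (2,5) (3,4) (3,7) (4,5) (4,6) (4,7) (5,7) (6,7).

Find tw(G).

2

A width-2 tree decomposition is:
Bags: B1 = {4, 6, 7}  B2 = {3, 4, 7}  B3 = {4, 5, 7}  B4 = {1, 4, 5}  B5 = {2, 4, 5}
Tree: B1–B2, B1–B3, B3–B4, B4–B5
Each bag holds 3 vertices, so the decomposition has width 2, which upper-bounds the treewidth. Conversely, {3, 4, 7} is a clique of size 3, and the vertices of any clique must share a bag in every tree decomposition; so some bag has ≥ 3 vertices and tw(G) ≥ 2. Therefore the treewidth is 2.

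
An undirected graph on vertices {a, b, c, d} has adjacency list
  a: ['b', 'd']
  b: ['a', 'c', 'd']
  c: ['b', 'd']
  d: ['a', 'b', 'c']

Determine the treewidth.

2

A width-2 tree decomposition is:
Bags: B1 = {b, c, d}  B2 = {a, b, d}
Tree: B1–B2
The largest bag has 3 vertices, giving width 2; this decomposition certifies tw(G) ≤ 2. On the other hand G contains the 3-clique {b, c, d}. A clique must lie in a single bag of any decomposition, so no decomposition can have width below 2. Combining the bounds, tw(G) = 2.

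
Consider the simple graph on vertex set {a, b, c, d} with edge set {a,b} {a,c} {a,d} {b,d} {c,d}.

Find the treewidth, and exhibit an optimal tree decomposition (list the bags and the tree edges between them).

Every bag has size at most 3, so the width is 3 − 1 = 2 and tw(G) ≤ 2. For the lower bound, the 3 vertices {a, c, d} are pairwise adjacent, and any tree decomposition puts a clique entirely inside one bag — forcing width ≥ 2. The upper and lower bounds meet at 2, so that is the treewidth.

Treewidth 2.
Bags: B1 = {a, b, d}  B2 = {a, c, d}
Tree: B1–B2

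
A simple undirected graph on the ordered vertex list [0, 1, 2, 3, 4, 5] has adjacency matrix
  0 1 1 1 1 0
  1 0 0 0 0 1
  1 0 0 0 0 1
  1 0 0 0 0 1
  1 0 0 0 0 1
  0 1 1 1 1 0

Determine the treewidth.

A width-2 tree decomposition is:
Bags: B1 = {0, 3, 5}  B2 = {0, 4, 5}  B3 = {0, 1, 5}  B4 = {0, 2, 5}
Tree: B1–B2, B2–B3, B3–B4
Every bag has size at most 3, so the width is 3 − 1 = 2 and tw(G) ≤ 2. Since 0–3–5–4–0 is a cycle in G, G is not acyclic. Forests are exactly the graphs of treewidth ≤ 1, so tw(G) ≥ 2. Therefore the treewidth is 2.

2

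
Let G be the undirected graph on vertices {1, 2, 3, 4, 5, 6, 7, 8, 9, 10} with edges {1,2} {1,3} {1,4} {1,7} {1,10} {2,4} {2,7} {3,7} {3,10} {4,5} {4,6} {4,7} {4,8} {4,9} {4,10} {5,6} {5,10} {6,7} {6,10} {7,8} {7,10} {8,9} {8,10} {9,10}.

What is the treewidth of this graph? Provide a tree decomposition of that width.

Treewidth 3.
One such decomposition:
Bags: B1 = {1, 3, 7, 10}  B2 = {1, 4, 7, 10}  B3 = {4, 6, 7, 10}  B4 = {4, 5, 6, 10}  B5 = {4, 7, 8, 10}  B6 = {1, 2, 4, 7}  B7 = {4, 8, 9, 10}
Tree: B1–B2, B2–B3, B3–B4, B3–B5, B2–B6, B5–B7

The largest bag has 4 vertices, giving width 3; this decomposition certifies tw(G) ≤ 3. On the other hand G contains the 4-clique {1, 3, 7, 10}. A clique must lie in a single bag of any decomposition, so no decomposition can have width below 3. Combining the bounds, tw(G) = 3.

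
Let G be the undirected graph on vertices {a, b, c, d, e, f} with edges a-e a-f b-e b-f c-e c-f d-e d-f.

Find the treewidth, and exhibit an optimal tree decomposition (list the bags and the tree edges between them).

Each bag holds 3 vertices, so the decomposition has width 2, which upper-bounds the treewidth. Since b–f–c–e–b is a cycle in G, G is not acyclic. Forests are exactly the graphs of treewidth ≤ 1, so tw(G) ≥ 2. The upper and lower bounds meet at 2, so that is the treewidth.

Treewidth 2.
Bags: B1 = {b, e, f}  B2 = {c, e, f}  B3 = {d, e, f}  B4 = {a, e, f}
Tree: B1–B2, B2–B3, B3–B4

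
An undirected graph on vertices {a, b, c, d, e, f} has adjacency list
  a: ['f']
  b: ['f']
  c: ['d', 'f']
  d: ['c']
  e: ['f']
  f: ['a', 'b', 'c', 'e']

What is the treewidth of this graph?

A width-1 tree decomposition is:
Bags: B1 = {a, f}  B2 = {c, f}  B3 = {b, f}  B4 = {e, f}  B5 = {c, d}
Tree: B1–B2, B2–B3, B1–B4, B2–B5
Each bag holds 2 vertices, so the decomposition has width 1, which upper-bounds the treewidth. G has an edge, so its treewidth is at least 1. Combining the bounds, tw(G) = 1.

1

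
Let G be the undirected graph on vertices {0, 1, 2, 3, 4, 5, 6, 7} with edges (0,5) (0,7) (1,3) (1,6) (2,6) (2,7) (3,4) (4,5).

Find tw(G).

2

A width-2 tree decomposition is:
Bags: B1 = {3, 4, 5}  B2 = {1, 3, 5}  B3 = {1, 5, 6}  B4 = {2, 5, 6}  B5 = {2, 5, 7}  B6 = {0, 5, 7}
Tree: B1–B2, B2–B3, B3–B4, B4–B5, B5–B6
Every bag has size at most 3, so the width is 3 − 1 = 2 and tw(G) ≤ 2. Since 5–4–3–1–6–2–7–0–5 is a cycle in G, G is not acyclic. Forests are exactly the graphs of treewidth ≤ 1, so tw(G) ≥ 2. The upper and lower bounds meet at 2, so that is the treewidth.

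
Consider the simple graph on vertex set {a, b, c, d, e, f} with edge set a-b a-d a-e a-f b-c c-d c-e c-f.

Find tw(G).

A width-2 tree decomposition is:
Bags: B1 = {a, c, f}  B2 = {a, c, d}  B3 = {a, c, e}  B4 = {a, b, c}
Tree: B1–B2, B2–B3, B3–B4
Each bag holds 3 vertices, so the decomposition has width 2, which upper-bounds the treewidth. The edges a–f–c–d–a form a cycle, so G is not a tree and its treewidth is at least 2. Hence tw(G) = 2 exactly.

2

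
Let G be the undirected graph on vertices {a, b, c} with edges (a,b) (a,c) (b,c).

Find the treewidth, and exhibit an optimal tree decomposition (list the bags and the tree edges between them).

With just one bag of size 3, the width is 3 − 1 = 2, so tw(G) ≤ 2. For the lower bound, the 3 vertices {a, b, c} are pairwise adjacent, and any tree decomposition puts a clique entirely inside one bag — forcing width ≥ 2. Combining the bounds, tw(G) = 2.

Treewidth 2.
One such decomposition:
Bags: B1 = {a, b, c}
Tree: (single bag)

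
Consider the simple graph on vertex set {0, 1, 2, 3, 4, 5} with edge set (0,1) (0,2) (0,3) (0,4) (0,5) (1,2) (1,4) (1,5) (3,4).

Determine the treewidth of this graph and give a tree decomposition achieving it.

The largest bag has 3 vertices, giving width 2; this decomposition certifies tw(G) ≤ 2. For the lower bound, the 3 vertices {0, 1, 2} are pairwise adjacent, and any tree decomposition puts a clique entirely inside one bag — forcing width ≥ 2. The upper and lower bounds meet at 2, so that is the treewidth.

Treewidth 2.
Bags: B1 = {0, 1, 5}  B2 = {0, 1, 4}  B3 = {0, 1, 2}  B4 = {0, 3, 4}
Tree: B1–B2, B2–B3, B2–B4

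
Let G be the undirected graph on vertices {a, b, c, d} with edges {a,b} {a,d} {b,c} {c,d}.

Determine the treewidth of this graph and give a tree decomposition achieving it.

The largest bag has 3 vertices, giving width 2; this decomposition certifies tw(G) ≤ 2. For the lower bound, G contains the cycle c–d–a–b–c, so G is not a forest; only forests have treewidth ≤ 1, hence tw(G) ≥ 2. Hence tw(G) = 2 exactly.

Treewidth 2.
Bags: B1 = {a, c, d}  B2 = {a, b, c}
Tree: B1–B2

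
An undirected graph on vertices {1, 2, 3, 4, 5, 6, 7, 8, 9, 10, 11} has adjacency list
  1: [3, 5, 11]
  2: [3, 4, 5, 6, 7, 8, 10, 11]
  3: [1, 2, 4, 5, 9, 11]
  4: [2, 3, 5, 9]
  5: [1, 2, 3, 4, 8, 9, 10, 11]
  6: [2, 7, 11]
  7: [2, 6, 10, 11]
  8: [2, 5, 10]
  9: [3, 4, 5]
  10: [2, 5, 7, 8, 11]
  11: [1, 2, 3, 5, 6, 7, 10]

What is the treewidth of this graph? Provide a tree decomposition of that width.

Each bag holds 4 vertices, so the decomposition has width 3, which upper-bounds the treewidth. For the lower bound, the 4 vertices {1, 3, 5, 11} are pairwise adjacent, and any tree decomposition puts a clique entirely inside one bag — forcing width ≥ 3. Therefore the treewidth is 3.

Treewidth 3.
Bags: B1 = {2, 3, 4, 5}  B2 = {2, 3, 5, 11}  B3 = {2, 5, 10, 11}  B4 = {2, 7, 10, 11}  B5 = {3, 4, 5, 9}  B6 = {2, 5, 8, 10}  B7 = {2, 6, 7, 11}  B8 = {1, 3, 5, 11}
Tree: B1–B2, B2–B3, B3–B4, B1–B5, B3–B6, B4–B7, B2–B8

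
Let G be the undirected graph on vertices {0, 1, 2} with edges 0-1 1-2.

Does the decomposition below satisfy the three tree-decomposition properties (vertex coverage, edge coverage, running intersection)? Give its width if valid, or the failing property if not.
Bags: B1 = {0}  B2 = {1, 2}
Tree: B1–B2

A tree decomposition must satisfy three properties: every vertex lies in some bag; for every edge, both endpoints lie together in some bag; and for every vertex, the bags containing it form a connected subtree. Here edge (1,0) lies in no bag, so the decomposition is invalid.

No — edge (1,0) lies in no bag.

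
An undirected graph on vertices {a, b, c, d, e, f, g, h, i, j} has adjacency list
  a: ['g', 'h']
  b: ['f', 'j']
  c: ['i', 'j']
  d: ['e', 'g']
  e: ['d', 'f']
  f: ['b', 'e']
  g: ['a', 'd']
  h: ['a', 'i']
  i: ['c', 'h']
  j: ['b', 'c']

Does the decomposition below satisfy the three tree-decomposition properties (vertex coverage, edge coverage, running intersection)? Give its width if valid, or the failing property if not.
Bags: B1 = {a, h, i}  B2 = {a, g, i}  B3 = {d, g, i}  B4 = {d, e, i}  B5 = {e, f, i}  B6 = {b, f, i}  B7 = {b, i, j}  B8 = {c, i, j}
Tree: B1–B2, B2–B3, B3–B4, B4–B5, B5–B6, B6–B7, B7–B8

Yes; width 2.

Every vertex of G appears in some bag (union = {a, b, c, d, e, f, g, h, i, j}); every edge is covered by a bag; and for each vertex v the set of bags containing v is connected in the bag tree. The decomposition is therefore valid. The largest bag has 3 vertices, so the width is 2.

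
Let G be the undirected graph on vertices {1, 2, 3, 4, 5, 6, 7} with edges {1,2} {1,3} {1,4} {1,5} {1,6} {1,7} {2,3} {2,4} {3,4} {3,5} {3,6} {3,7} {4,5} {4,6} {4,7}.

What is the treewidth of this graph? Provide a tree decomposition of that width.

Each bag holds 4 vertices, so the decomposition has width 3, which upper-bounds the treewidth. Conversely, {1, 2, 3, 4} is a clique of size 4, and the vertices of any clique must share a bag in every tree decomposition; so some bag has ≥ 4 vertices and tw(G) ≥ 3. Therefore the treewidth is 3.

Treewidth 3.
One such decomposition:
Bags: B1 = {1, 3, 4, 5}  B2 = {1, 3, 4, 7}  B3 = {1, 2, 3, 4}  B4 = {1, 3, 4, 6}
Tree: B1–B2, B1–B3, B1–B4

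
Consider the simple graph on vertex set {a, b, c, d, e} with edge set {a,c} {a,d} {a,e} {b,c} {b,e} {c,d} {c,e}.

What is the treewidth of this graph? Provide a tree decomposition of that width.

Every bag has size at most 3, so the width is 3 − 1 = 2 and tw(G) ≤ 2. For the lower bound, the 3 vertices {a, c, d} are pairwise adjacent, and any tree decomposition puts a clique entirely inside one bag — forcing width ≥ 2. Therefore the treewidth is 2.

Treewidth 2.
One optimal decomposition is:
Bags: B1 = {a, c, e}  B2 = {b, c, e}  B3 = {a, c, d}
Tree: B1–B2, B1–B3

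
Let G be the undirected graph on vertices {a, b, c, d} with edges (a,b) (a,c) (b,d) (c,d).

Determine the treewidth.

2

A width-2 tree decomposition is:
Bags: B1 = {a, c, d}  B2 = {a, b, d}
Tree: B1–B2
Each bag holds 3 vertices, so the decomposition has width 2, which upper-bounds the treewidth. For the lower bound, G contains the cycle a–c–d–b–a, so G is not a forest; only forests have treewidth ≤ 1, hence tw(G) ≥ 2. Hence tw(G) = 2 exactly.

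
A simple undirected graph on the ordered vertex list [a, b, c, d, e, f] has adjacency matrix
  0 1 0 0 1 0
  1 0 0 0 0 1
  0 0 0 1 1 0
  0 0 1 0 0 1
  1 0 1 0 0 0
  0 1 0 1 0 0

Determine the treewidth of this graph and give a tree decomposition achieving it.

Each bag holds 3 vertices, so the decomposition has width 2, which upper-bounds the treewidth. Since b–f–d–c–e–a–b is a cycle in G, G is not acyclic. Forests are exactly the graphs of treewidth ≤ 1, so tw(G) ≥ 2. Therefore the treewidth is 2.

Treewidth 2.
One such decomposition:
Bags: B1 = {b, d, f}  B2 = {b, c, d}  B3 = {b, c, e}  B4 = {a, b, e}
Tree: B1–B2, B2–B3, B3–B4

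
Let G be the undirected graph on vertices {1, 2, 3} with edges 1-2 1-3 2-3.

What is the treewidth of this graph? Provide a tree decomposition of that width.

Treewidth 2.
One optimal decomposition is:
Bags: B1 = {1, 2, 3}
Tree: (single bag)

A single bag containing all 3 vertices is trivially a valid decomposition of width 2. Conversely, {1, 2, 3} is a clique of size 3, and the vertices of any clique must share a bag in every tree decomposition; so some bag has ≥ 3 vertices and tw(G) ≥ 2. The upper and lower bounds meet at 2, so that is the treewidth.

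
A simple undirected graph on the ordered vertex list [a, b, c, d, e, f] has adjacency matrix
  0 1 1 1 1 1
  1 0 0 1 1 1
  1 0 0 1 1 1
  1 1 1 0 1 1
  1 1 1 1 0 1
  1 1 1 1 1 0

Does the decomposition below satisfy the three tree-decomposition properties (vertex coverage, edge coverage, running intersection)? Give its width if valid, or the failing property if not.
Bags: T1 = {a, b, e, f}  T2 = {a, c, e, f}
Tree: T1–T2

No — vertex d appears in no bag.

A tree decomposition must satisfy three properties: every vertex lies in some bag; for every edge, both endpoints lie together in some bag; and for every vertex, the bags containing it form a connected subtree. Here vertex d appears in no bag, so the decomposition is invalid.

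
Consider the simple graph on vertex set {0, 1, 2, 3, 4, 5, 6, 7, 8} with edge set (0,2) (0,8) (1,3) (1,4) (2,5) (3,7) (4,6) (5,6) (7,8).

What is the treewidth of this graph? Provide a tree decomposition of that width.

Treewidth 2.
One optimal decomposition is:
Bags: B1 = {0, 7, 8}  B2 = {0, 2, 7}  B3 = {2, 5, 7}  B4 = {5, 6, 7}  B5 = {4, 6, 7}  B6 = {1, 4, 7}  B7 = {1, 3, 7}
Tree: B1–B2, B2–B3, B3–B4, B4–B5, B5–B6, B6–B7

The largest bag has 3 vertices, giving width 2; this decomposition certifies tw(G) ≤ 2. Since 7–8–0–2–5–6–4–1–3–7 is a cycle in G, G is not acyclic. Forests are exactly the graphs of treewidth ≤ 1, so tw(G) ≥ 2. Therefore the treewidth is 2.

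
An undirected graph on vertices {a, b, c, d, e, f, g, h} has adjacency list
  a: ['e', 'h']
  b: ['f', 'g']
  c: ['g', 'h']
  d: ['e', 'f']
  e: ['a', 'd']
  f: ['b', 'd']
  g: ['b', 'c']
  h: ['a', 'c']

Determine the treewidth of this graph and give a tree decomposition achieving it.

Treewidth 2.
Bags: B1 = {c, g, h}  B2 = {b, g, h}  B3 = {b, f, h}  B4 = {d, f, h}  B5 = {d, e, h}  B6 = {a, e, h}
Tree: B1–B2, B2–B3, B3–B4, B4–B5, B5–B6

The largest bag has 3 vertices, giving width 2; this decomposition certifies tw(G) ≤ 2. The edges h–c–g–b–f–d–e–a–h form a cycle, so G is not a tree and its treewidth is at least 2. The upper and lower bounds meet at 2, so that is the treewidth.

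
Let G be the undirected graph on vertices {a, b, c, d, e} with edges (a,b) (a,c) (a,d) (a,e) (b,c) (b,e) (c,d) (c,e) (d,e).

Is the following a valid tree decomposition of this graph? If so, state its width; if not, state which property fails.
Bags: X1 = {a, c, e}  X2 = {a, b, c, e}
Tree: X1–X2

No — vertex d appears in no bag.

A tree decomposition must satisfy three properties: every vertex lies in some bag; for every edge, both endpoints lie together in some bag; and for every vertex, the bags containing it form a connected subtree. Here vertex d appears in no bag, so the decomposition is invalid.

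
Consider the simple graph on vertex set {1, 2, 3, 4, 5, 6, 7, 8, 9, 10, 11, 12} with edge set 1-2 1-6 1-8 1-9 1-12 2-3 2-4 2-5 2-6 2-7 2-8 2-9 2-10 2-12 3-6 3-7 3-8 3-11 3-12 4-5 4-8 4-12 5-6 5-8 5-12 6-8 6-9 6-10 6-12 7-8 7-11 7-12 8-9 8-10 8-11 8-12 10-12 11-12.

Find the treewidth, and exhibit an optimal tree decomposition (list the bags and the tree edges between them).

Treewidth 4.
Bags: B1 = {2, 5, 6, 8, 12}  B2 = {2, 6, 8, 10, 12}  B3 = {2, 3, 6, 8, 12}  B4 = {1, 2, 6, 8, 12}  B5 = {2, 3, 7, 8, 12}  B6 = {2, 4, 5, 8, 12}  B7 = {1, 2, 6, 8, 9}  B8 = {3, 7, 8, 11, 12}
Tree: B1–B2, B2–B3, B1–B4, B3–B5, B1–B6, B4–B7, B5–B8

The largest bag has 5 vertices, giving width 4; this decomposition certifies tw(G) ≤ 4. For the lower bound, the 5 vertices {1, 2, 6, 8, 9} are pairwise adjacent, and any tree decomposition puts a clique entirely inside one bag — forcing width ≥ 4. Combining the bounds, tw(G) = 4.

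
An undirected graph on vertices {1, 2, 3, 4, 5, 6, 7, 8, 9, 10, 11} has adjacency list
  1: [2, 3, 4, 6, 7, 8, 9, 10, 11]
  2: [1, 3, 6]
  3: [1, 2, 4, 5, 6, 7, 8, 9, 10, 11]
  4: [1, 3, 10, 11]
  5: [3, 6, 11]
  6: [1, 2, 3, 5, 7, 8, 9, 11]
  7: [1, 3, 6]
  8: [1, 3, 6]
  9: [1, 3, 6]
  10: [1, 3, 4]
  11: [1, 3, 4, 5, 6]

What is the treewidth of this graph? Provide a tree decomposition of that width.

Treewidth 3.
Bags: B1 = {1, 3, 6, 7}  B2 = {1, 3, 6, 11}  B3 = {1, 3, 4, 11}  B4 = {1, 3, 4, 10}  B5 = {1, 3, 6, 8}  B6 = {1, 2, 3, 6}  B7 = {1, 3, 6, 9}  B8 = {3, 5, 6, 11}
Tree: B1–B2, B2–B3, B3–B4, B1–B5, B5–B6, B6–B7, B2–B8

The largest bag has 4 vertices, giving width 3; this decomposition certifies tw(G) ≤ 3. On the other hand G contains the 4-clique {1, 3, 4, 10}. A clique must lie in a single bag of any decomposition, so no decomposition can have width below 3. Hence tw(G) = 3 exactly.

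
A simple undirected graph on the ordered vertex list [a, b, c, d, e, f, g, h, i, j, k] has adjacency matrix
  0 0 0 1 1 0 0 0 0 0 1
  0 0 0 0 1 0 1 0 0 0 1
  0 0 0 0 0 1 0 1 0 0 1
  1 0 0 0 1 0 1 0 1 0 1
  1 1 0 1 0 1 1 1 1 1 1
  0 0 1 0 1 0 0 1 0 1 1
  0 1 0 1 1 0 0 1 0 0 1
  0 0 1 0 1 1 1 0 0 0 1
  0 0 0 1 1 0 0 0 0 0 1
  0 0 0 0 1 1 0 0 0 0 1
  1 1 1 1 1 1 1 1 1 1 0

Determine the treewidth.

3

A width-3 tree decomposition is:
Bags: B1 = {d, e, g, k}  B2 = {d, e, i, k}  B3 = {e, g, h, k}  B4 = {e, f, h, k}  B5 = {e, f, j, k}  B6 = {b, e, g, k}  B7 = {c, f, h, k}  B8 = {a, d, e, k}
Tree: B1–B2, B1–B3, B3–B4, B4–B5, B1–B6, B4–B7, B1–B8
The largest bag has 4 vertices, giving width 3; this decomposition certifies tw(G) ≤ 3. Conversely, {d, e, g, k} is a clique of size 4, and the vertices of any clique must share a bag in every tree decomposition; so some bag has ≥ 4 vertices and tw(G) ≥ 3. The upper and lower bounds meet at 3, so that is the treewidth.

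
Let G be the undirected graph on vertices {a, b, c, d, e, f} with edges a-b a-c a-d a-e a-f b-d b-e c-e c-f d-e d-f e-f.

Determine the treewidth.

A width-3 tree decomposition is:
Bags: B1 = {a, d, e, f}  B2 = {a, b, d, e}  B3 = {a, c, e, f}
Tree: B1–B2, B1–B3
Each bag holds 4 vertices, so the decomposition has width 3, which upper-bounds the treewidth. For the lower bound, the 4 vertices {a, d, e, f} are pairwise adjacent, and any tree decomposition puts a clique entirely inside one bag — forcing width ≥ 3. Combining the bounds, tw(G) = 3.

3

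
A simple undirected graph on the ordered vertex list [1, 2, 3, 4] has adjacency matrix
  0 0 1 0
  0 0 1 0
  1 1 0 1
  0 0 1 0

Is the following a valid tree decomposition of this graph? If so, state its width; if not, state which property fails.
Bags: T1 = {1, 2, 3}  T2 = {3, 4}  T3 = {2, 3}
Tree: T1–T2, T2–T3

No — bags containing vertex 2 are not connected in the tree.

A tree decomposition must satisfy three properties: every vertex lies in some bag; for every edge, both endpoints lie together in some bag; and for every vertex, the bags containing it form a connected subtree. Here bags containing vertex 2 are not connected in the tree, so the decomposition is invalid.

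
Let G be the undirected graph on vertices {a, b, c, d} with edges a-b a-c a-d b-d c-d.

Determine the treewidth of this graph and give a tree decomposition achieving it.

Each bag holds 3 vertices, so the decomposition has width 2, which upper-bounds the treewidth. Conversely, {a, c, d} is a clique of size 3, and the vertices of any clique must share a bag in every tree decomposition; so some bag has ≥ 3 vertices and tw(G) ≥ 2. The upper and lower bounds meet at 2, so that is the treewidth.

Treewidth 2.
Bags: B1 = {a, c, d}  B2 = {a, b, d}
Tree: B1–B2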